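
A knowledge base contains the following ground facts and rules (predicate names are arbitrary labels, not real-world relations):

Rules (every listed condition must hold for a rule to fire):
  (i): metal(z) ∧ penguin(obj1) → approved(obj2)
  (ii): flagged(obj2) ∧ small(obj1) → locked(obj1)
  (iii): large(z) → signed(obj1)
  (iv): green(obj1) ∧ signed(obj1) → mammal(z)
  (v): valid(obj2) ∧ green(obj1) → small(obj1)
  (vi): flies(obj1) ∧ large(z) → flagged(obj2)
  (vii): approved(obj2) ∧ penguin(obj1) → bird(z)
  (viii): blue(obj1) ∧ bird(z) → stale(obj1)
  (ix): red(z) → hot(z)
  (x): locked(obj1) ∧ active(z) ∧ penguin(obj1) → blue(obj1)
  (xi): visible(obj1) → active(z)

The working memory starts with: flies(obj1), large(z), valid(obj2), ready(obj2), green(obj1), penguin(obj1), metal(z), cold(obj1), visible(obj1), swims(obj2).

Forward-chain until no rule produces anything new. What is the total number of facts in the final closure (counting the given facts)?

Round 1: (i) [metal(z) ∧ penguin(obj1) → approved(obj2)]; (iii) [large(z) → signed(obj1)]; (v) [valid(obj2) ∧ green(obj1) → small(obj1)]; (vi) [flies(obj1) ∧ large(z) → flagged(obj2)]; (xi) [visible(obj1) → active(z)]. New: approved(obj2), signed(obj1), small(obj1), flagged(obj2), active(z).
Round 2: (ii) [flagged(obj2) ∧ small(obj1) → locked(obj1)]; (iv) [green(obj1) ∧ signed(obj1) → mammal(z)]; (vii) [approved(obj2) ∧ penguin(obj1) → bird(z)]. New: locked(obj1), mammal(z), bird(z).
Round 3: (x) [locked(obj1) ∧ active(z) ∧ penguin(obj1) → blue(obj1)]. New: blue(obj1).
Round 4: (viii) [blue(obj1) ∧ bird(z) → stale(obj1)]. New: stale(obj1).
Closure: {active(z), approved(obj2), bird(z), blue(obj1), cold(obj1), flagged(obj2), flies(obj1), green(obj1), large(z), locked(obj1), mammal(z), metal(z), penguin(obj1), ready(obj2), signed(obj1), small(obj1), stale(obj1), swims(obj2), valid(obj2), visible(obj1)} — 20 facts.

20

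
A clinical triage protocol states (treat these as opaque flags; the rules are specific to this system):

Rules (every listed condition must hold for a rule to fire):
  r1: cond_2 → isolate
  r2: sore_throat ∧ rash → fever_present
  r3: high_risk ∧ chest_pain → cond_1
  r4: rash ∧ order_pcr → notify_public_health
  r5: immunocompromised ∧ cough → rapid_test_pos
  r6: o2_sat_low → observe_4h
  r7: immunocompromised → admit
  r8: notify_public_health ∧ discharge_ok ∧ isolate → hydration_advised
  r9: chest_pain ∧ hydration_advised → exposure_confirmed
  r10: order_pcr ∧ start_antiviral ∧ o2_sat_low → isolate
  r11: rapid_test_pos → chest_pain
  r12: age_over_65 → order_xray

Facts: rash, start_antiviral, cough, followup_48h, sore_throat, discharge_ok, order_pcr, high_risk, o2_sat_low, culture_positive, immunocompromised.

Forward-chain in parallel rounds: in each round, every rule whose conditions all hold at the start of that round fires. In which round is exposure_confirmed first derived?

3

Round 1: r2 [sore_throat ∧ rash → fever_present]; r4 [rash ∧ order_pcr → notify_public_health]; r5 [immunocompromised ∧ cough → rapid_test_pos]; r6 [o2_sat_low → observe_4h]; r7 [immunocompromised → admit]; r10 [order_pcr ∧ start_antiviral ∧ o2_sat_low → isolate]. Adds fever_present, notify_public_health, rapid_test_pos, observe_4h, admit, isolate.
Round 2: r8 [notify_public_health ∧ discharge_ok ∧ isolate → hydration_advised]; r11 [rapid_test_pos → chest_pain]. Adds hydration_advised, chest_pain.
Round 3: r3 [high_risk ∧ chest_pain → cond_1]; r9 [chest_pain ∧ hydration_advised → exposure_confirmed]. Adds cond_1, exposure_confirmed.
exposure_confirmed first appears in round 3.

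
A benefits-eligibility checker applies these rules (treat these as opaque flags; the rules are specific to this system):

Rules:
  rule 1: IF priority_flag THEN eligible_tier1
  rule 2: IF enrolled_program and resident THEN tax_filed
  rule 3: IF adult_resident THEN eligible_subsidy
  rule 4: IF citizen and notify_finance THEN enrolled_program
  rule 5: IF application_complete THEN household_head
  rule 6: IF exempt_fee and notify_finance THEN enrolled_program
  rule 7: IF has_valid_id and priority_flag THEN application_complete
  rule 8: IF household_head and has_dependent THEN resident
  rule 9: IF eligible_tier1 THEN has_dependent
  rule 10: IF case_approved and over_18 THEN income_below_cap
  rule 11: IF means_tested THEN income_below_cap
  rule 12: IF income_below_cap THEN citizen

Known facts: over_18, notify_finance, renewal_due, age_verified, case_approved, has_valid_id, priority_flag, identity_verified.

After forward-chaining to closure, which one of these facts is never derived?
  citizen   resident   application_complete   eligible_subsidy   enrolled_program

eligible_subsidy

Round 1 — rule 1, rule 7, rule 10, derive eligible_tier1, application_complete, income_below_cap.
Round 2 — rule 5, rule 9, rule 12, derive household_head, has_dependent, citizen.
Round 3 — rule 4, rule 8, derive enrolled_program, resident.
Round 4 — rule 2, derive tax_filed.
Derived: citizen (round 2), enrolled_program (round 3), application_complete (round 1), resident (round 3). eligible_subsidy never appears in any round.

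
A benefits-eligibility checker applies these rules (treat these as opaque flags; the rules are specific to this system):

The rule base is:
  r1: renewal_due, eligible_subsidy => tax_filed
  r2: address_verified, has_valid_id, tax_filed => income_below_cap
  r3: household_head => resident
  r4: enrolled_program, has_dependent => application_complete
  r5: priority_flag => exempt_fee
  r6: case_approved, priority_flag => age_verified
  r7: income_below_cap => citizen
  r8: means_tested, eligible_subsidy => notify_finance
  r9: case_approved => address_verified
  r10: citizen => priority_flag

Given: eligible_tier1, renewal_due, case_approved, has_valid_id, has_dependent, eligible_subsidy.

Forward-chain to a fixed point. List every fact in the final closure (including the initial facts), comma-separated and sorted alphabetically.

Round 1: r1 [renewal_due, eligible_subsidy => tax_filed]; r9 [case_approved => address_verified]. New: tax_filed, address_verified.
Round 2: r2 [address_verified, has_valid_id, tax_filed => income_below_cap]. New: income_below_cap.
Round 3: r7 [income_below_cap => citizen]. New: citizen.
Round 4: r10 [citizen => priority_flag]. New: priority_flag.
Round 5: r5 [priority_flag => exempt_fee]; r6 [case_approved, priority_flag => age_verified]. New: exempt_fee, age_verified.

address_verified, age_verified, case_approved, citizen, eligible_subsidy, eligible_tier1, exempt_fee, has_dependent, has_valid_id, income_below_cap, priority_flag, renewal_due, tax_filed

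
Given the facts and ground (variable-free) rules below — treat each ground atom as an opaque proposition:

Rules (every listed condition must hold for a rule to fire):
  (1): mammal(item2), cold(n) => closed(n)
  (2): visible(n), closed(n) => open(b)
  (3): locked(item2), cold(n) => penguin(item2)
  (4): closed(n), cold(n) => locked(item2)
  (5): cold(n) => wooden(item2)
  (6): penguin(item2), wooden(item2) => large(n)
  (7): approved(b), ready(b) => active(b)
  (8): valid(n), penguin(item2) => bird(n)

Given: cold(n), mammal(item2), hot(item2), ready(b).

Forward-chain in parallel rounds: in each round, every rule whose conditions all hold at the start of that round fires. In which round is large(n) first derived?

[1] (1) [mammal(item2), cold(n) => closed(n)]; (5) [cold(n) => wooden(item2)]. ⇒ new: closed(n), wooden(item2).
[2] (4) [closed(n), cold(n) => locked(item2)]. ⇒ new: locked(item2).
[3] (3) [locked(item2), cold(n) => penguin(item2)]. ⇒ new: penguin(item2).
[4] (6) [penguin(item2), wooden(item2) => large(n)]. ⇒ new: large(n).
large(n) first appears in round 4.

4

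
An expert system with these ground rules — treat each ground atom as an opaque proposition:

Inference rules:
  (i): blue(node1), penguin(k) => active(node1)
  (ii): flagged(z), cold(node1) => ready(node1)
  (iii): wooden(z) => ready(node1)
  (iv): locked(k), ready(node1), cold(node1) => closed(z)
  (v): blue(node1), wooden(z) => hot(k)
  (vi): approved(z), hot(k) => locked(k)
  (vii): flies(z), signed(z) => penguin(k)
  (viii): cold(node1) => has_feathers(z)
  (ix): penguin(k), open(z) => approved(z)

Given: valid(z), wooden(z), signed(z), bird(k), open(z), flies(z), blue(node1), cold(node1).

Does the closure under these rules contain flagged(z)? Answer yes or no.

no

Round 1: (iii) [wooden(z) => ready(node1)]; (v) [blue(node1), wooden(z) => hot(k)]; (vii) [flies(z), signed(z) => penguin(k)]; (viii) [cold(node1) => has_feathers(z)]. Adds ready(node1), hot(k), penguin(k), has_feathers(z).
Round 2: (i) [blue(node1), penguin(k) => active(node1)]; (ix) [penguin(k), open(z) => approved(z)]. Adds active(node1), approved(z).
Round 3: (vi) [approved(z), hot(k) => locked(k)]. Adds locked(k).
Round 4: (iv) [locked(k), ready(node1), cold(node1) => closed(z)]. Adds closed(z).
Fixed point reached. No rule has flagged(z) as a consequent, and it is not given.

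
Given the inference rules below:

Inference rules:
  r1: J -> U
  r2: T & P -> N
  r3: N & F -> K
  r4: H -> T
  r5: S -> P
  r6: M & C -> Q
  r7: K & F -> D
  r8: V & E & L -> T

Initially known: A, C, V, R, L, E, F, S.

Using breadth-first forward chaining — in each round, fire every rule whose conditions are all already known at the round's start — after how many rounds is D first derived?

Round 1: r5 [S -> P]; r8 [V & E & L -> T]. Adds P, T.
Round 2: r2 [T & P -> N]. Adds N.
Round 3: r3 [N & F -> K]. Adds K.
Round 4: r7 [K & F -> D]. Adds D.
D first appears in round 4.

4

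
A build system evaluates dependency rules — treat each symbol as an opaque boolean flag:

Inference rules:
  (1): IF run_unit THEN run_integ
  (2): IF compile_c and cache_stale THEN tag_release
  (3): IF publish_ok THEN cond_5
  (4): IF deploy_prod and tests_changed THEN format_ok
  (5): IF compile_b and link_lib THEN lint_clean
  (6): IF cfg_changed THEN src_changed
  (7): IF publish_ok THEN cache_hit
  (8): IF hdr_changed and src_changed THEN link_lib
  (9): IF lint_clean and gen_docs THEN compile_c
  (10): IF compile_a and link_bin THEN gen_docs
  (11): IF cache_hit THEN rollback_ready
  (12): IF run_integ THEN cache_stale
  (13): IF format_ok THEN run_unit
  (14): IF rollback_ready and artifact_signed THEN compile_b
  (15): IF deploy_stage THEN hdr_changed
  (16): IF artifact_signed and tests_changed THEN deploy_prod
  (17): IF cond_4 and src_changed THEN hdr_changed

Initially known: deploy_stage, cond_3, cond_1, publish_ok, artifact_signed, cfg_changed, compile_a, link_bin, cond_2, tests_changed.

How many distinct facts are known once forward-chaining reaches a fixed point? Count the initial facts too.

[1] (3) [IF publish_ok THEN cond_5]; (6) [IF cfg_changed THEN src_changed]; (7) [IF publish_ok THEN cache_hit]; (10) [IF compile_a and link_bin THEN gen_docs]; (15) [IF deploy_stage THEN hdr_changed]; (16) [IF artifact_signed and tests_changed THEN deploy_prod]. ⇒ new: cond_5, src_changed, cache_hit, gen_docs, hdr_changed, deploy_prod.
[2] (4) [IF deploy_prod and tests_changed THEN format_ok]; (8) [IF hdr_changed and src_changed THEN link_lib]; (11) [IF cache_hit THEN rollback_ready]. ⇒ new: format_ok, link_lib, rollback_ready.
[3] (13) [IF format_ok THEN run_unit]; (14) [IF rollback_ready and artifact_signed THEN compile_b]. ⇒ new: run_unit, compile_b.
[4] (1) [IF run_unit THEN run_integ]; (5) [IF compile_b and link_lib THEN lint_clean]. ⇒ new: run_integ, lint_clean.
[5] (9) [IF lint_clean and gen_docs THEN compile_c]; (12) [IF run_integ THEN cache_stale]. ⇒ new: compile_c, cache_stale.
[6] (2) [IF compile_c and cache_stale THEN tag_release]. ⇒ new: tag_release.
Closure: {artifact_signed, cache_hit, cache_stale, cfg_changed, compile_a, compile_b, compile_c, cond_1, cond_2, cond_3, cond_5, deploy_prod, deploy_stage, format_ok, gen_docs, hdr_changed, link_bin, link_lib, lint_clean, publish_ok, rollback_ready, run_integ, run_unit, src_changed, tag_release, tests_changed} — 26 facts.

26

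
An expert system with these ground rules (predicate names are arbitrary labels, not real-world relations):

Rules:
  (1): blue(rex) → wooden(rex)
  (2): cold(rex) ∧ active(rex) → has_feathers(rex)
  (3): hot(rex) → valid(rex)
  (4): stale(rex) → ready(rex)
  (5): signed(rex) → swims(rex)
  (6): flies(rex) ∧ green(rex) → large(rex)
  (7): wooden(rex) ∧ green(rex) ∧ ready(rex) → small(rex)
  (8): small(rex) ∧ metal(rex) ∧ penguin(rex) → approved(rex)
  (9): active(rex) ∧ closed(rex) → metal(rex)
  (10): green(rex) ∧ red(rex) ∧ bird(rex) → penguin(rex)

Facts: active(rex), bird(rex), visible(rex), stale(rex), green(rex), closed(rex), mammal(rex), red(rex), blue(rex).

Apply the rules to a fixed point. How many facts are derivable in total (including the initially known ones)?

15

Round 1 fires (1), (4), (9), (10), giving wooden(rex), ready(rex), metal(rex), penguin(rex).
Round 2 fires (7), giving small(rex).
Round 3 fires (8), giving approved(rex).
Closure: {active(rex), approved(rex), bird(rex), blue(rex), closed(rex), green(rex), mammal(rex), metal(rex), penguin(rex), ready(rex), red(rex), small(rex), stale(rex), visible(rex), wooden(rex)} — 15 facts.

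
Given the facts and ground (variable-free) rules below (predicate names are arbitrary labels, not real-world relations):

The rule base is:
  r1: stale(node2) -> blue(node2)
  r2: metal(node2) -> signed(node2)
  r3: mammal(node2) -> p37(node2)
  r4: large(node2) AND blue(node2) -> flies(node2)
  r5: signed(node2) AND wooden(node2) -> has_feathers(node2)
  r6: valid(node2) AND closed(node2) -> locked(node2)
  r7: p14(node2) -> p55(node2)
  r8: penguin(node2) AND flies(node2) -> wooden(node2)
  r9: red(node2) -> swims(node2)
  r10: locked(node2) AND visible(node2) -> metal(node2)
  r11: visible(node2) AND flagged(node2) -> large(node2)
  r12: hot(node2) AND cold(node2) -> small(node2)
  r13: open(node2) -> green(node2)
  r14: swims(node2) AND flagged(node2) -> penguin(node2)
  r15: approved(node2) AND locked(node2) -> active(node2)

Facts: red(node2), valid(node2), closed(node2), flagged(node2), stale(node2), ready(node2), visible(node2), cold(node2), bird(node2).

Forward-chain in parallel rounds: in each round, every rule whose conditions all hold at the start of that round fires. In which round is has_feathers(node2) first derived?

[1] r1 [stale(node2) -> blue(node2)]; r6 [valid(node2) AND closed(node2) -> locked(node2)]; r9 [red(node2) -> swims(node2)]; r11 [visible(node2) AND flagged(node2) -> large(node2)]. ⇒ new: blue(node2), locked(node2), swims(node2), large(node2).
[2] r4 [large(node2) AND blue(node2) -> flies(node2)]; r10 [locked(node2) AND visible(node2) -> metal(node2)]; r14 [swims(node2) AND flagged(node2) -> penguin(node2)]. ⇒ new: flies(node2), metal(node2), penguin(node2).
[3] r2 [metal(node2) -> signed(node2)]; r8 [penguin(node2) AND flies(node2) -> wooden(node2)]. ⇒ new: signed(node2), wooden(node2).
[4] r5 [signed(node2) AND wooden(node2) -> has_feathers(node2)]. ⇒ new: has_feathers(node2).
has_feathers(node2) first appears in round 4.

4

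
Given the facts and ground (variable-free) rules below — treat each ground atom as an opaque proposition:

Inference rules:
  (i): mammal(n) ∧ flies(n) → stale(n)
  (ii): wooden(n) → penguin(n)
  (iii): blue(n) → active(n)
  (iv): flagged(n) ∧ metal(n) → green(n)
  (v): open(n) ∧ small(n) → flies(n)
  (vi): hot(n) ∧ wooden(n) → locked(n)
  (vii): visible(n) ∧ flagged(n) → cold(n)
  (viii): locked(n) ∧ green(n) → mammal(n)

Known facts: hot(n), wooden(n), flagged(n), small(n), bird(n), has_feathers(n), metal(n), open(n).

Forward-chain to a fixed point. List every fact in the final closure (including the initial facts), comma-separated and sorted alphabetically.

bird(n), flagged(n), flies(n), green(n), has_feathers(n), hot(n), locked(n), mammal(n), metal(n), open(n), penguin(n), small(n), stale(n), wooden(n)

Round 1 — (ii), (iv), (v), (vi), derive penguin(n), green(n), flies(n), locked(n).
Round 2 — (viii), derive mammal(n).
Round 3 — (i), derive stale(n).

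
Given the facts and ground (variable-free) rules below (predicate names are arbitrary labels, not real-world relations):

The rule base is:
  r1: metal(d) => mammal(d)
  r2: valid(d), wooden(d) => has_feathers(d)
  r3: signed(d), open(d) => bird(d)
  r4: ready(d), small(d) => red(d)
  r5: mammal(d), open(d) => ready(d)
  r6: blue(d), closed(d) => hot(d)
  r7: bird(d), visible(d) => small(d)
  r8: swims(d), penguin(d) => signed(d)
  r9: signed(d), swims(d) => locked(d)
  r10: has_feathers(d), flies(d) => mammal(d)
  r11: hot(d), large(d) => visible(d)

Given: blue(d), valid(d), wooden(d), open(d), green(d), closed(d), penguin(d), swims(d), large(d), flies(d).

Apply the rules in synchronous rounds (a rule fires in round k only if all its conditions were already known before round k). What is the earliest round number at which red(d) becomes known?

4

[1] r2 [valid(d), wooden(d) => has_feathers(d)]; r6 [blue(d), closed(d) => hot(d)]; r8 [swims(d), penguin(d) => signed(d)]. ⇒ new: has_feathers(d), hot(d), signed(d).
[2] r3 [signed(d), open(d) => bird(d)]; r9 [signed(d), swims(d) => locked(d)]; r10 [has_feathers(d), flies(d) => mammal(d)]; r11 [hot(d), large(d) => visible(d)]. ⇒ new: bird(d), locked(d), mammal(d), visible(d).
[3] r5 [mammal(d), open(d) => ready(d)]; r7 [bird(d), visible(d) => small(d)]. ⇒ new: ready(d), small(d).
[4] r4 [ready(d), small(d) => red(d)]. ⇒ new: red(d).
red(d) first appears in round 4.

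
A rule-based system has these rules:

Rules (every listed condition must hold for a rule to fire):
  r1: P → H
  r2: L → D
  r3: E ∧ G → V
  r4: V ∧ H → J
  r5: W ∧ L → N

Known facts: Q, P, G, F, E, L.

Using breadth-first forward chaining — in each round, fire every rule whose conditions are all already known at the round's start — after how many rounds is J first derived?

Round 1 fires r1, r2, r3, giving H, D, V.
Round 2 fires r4, giving J.
J first appears in round 2.

2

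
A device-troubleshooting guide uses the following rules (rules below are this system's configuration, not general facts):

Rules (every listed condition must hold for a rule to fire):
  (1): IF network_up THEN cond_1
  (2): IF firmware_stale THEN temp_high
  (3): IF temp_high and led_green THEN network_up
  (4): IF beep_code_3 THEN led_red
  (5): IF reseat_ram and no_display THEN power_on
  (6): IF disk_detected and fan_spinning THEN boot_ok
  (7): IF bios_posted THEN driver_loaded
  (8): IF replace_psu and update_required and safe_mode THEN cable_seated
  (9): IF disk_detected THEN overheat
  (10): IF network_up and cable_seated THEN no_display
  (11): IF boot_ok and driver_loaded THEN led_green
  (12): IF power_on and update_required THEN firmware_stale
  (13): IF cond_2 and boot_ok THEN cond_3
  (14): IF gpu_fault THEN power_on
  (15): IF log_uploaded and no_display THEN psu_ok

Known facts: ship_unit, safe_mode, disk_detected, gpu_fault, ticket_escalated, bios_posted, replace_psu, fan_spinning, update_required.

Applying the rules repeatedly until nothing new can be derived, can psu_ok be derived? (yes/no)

Round 1 fires (6), (7), (8), (9), (14), giving boot_ok, driver_loaded, cable_seated, overheat, power_on.
Round 2 fires (11), (12), giving led_green, firmware_stale.
Round 3 fires (2), giving temp_high.
Round 4 fires (3), giving network_up.
Round 5 fires (1), (10), giving cond_1, no_display.
Fixed point reached. psu_ok is concluded only by (15); (15) needs log_uploaded (never derived).

no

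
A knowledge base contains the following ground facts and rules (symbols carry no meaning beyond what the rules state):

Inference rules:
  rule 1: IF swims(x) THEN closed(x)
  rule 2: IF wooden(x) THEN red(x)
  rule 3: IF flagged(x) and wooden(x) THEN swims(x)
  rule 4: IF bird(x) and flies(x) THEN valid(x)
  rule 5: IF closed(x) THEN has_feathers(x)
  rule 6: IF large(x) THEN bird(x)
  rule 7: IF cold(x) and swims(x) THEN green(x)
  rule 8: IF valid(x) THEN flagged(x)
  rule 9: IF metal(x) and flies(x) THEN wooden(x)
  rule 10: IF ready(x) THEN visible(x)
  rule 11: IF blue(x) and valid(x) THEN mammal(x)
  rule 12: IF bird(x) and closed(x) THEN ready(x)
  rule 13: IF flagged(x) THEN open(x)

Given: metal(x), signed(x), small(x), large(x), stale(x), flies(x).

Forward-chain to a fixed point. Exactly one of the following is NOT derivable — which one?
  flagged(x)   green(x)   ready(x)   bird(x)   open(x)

[1] rule 6 [IF large(x) THEN bird(x)]; rule 9 [IF metal(x) and flies(x) THEN wooden(x)]. ⇒ new: bird(x), wooden(x).
[2] rule 2 [IF wooden(x) THEN red(x)]; rule 4 [IF bird(x) and flies(x) THEN valid(x)]. ⇒ new: red(x), valid(x).
[3] rule 8 [IF valid(x) THEN flagged(x)]. ⇒ new: flagged(x).
[4] rule 3 [IF flagged(x) and wooden(x) THEN swims(x)]; rule 13 [IF flagged(x) THEN open(x)]. ⇒ new: swims(x), open(x).
[5] rule 1 [IF swims(x) THEN closed(x)]. ⇒ new: closed(x).
[6] rule 5 [IF closed(x) THEN has_feathers(x)]; rule 12 [IF bird(x) and closed(x) THEN ready(x)]. ⇒ new: has_feathers(x), ready(x).
[7] rule 10 [IF ready(x) THEN visible(x)]. ⇒ new: visible(x).
Derived: bird(x) (round 1), flagged(x) (round 3), open(x) (round 4), ready(x) (round 6). green(x) never appears in any round.

green(x)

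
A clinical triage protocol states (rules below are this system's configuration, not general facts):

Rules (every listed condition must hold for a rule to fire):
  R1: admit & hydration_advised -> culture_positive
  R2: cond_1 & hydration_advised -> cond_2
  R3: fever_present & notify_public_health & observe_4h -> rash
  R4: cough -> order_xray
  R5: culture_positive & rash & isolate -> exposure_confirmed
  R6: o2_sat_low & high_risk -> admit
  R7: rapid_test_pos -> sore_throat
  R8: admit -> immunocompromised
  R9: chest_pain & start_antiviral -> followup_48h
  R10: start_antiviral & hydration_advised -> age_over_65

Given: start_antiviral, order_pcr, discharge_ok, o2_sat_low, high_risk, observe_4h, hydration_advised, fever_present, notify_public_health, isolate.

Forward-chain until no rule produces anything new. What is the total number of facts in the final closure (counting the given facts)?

Round 1 — R3, R6, R10, derive rash, admit, age_over_65.
Round 2 — R1, R8, derive culture_positive, immunocompromised.
Round 3 — R5, derive exposure_confirmed.
Closure: {admit, age_over_65, culture_positive, discharge_ok, exposure_confirmed, fever_present, high_risk, hydration_advised, immunocompromised, isolate, notify_public_health, o2_sat_low, observe_4h, order_pcr, rash, start_antiviral} — 16 facts.

16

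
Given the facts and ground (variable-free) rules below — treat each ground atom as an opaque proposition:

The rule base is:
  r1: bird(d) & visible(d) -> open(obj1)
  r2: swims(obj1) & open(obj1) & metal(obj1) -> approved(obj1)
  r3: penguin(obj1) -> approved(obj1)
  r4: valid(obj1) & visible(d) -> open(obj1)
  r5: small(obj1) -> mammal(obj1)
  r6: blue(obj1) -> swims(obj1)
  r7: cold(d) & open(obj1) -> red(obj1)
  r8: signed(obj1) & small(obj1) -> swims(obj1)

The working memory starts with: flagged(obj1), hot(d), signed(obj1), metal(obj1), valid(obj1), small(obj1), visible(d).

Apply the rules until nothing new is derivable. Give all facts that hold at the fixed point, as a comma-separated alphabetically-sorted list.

approved(obj1), flagged(obj1), hot(d), mammal(obj1), metal(obj1), open(obj1), signed(obj1), small(obj1), swims(obj1), valid(obj1), visible(d)

Round 1: r4 [valid(obj1) & visible(d) -> open(obj1)]; r5 [small(obj1) -> mammal(obj1)]; r8 [signed(obj1) & small(obj1) -> swims(obj1)]. Adds open(obj1), mammal(obj1), swims(obj1).
Round 2: r2 [swims(obj1) & open(obj1) & metal(obj1) -> approved(obj1)]. Adds approved(obj1).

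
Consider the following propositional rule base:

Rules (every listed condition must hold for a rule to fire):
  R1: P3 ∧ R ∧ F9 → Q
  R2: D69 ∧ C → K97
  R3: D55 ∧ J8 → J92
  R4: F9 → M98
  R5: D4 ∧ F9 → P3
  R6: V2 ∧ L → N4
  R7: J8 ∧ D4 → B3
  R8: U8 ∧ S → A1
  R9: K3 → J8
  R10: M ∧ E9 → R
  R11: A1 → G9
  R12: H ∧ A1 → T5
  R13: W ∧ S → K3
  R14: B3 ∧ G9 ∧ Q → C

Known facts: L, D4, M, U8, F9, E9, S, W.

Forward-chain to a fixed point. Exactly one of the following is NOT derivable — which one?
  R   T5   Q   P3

T5

Round 1: R4 [F9 → M98]; R5 [D4 ∧ F9 → P3]; R8 [U8 ∧ S → A1]; R10 [M ∧ E9 → R]; R13 [W ∧ S → K3]. Adds M98, P3, A1, R, K3.
Round 2: R1 [P3 ∧ R ∧ F9 → Q]; R9 [K3 → J8]; R11 [A1 → G9]. Adds Q, J8, G9.
Round 3: R7 [J8 ∧ D4 → B3]. Adds B3.
Round 4: R14 [B3 ∧ G9 ∧ Q → C]. Adds C.
Derived: R (round 1), P3 (round 1), Q (round 2). T5 never appears in any round.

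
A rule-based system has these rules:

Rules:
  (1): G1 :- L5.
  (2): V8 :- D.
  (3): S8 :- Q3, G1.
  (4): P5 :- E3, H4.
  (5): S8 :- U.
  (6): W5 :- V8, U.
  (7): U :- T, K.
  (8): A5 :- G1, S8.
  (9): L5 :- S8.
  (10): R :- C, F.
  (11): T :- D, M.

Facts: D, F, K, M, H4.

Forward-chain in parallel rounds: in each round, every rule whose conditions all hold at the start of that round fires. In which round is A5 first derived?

6

Round 1: (2) [V8 :- D.]; (11) [T :- D, M.]. New: V8, T.
Round 2: (7) [U :- T, K.]. New: U.
Round 3: (5) [S8 :- U.]; (6) [W5 :- V8, U.]. New: S8, W5.
Round 4: (9) [L5 :- S8.]. New: L5.
Round 5: (1) [G1 :- L5.]. New: G1.
Round 6: (8) [A5 :- G1, S8.]. New: A5.
A5 first appears in round 6.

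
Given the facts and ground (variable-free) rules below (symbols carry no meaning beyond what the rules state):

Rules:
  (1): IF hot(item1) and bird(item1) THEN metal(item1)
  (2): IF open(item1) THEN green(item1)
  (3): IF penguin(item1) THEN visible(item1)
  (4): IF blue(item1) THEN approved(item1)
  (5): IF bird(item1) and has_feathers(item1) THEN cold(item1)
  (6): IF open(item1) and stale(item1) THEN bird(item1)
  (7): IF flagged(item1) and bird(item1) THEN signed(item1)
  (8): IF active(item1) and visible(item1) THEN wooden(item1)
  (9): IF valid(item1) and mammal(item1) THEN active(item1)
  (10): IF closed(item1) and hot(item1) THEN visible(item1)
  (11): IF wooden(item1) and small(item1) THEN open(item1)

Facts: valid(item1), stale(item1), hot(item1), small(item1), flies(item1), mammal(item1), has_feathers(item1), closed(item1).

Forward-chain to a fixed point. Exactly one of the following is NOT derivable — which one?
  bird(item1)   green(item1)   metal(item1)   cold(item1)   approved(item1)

approved(item1)

[1] (9) [IF valid(item1) and mammal(item1) THEN active(item1)]; (10) [IF closed(item1) and hot(item1) THEN visible(item1)]. ⇒ new: active(item1), visible(item1).
[2] (8) [IF active(item1) and visible(item1) THEN wooden(item1)]. ⇒ new: wooden(item1).
[3] (11) [IF wooden(item1) and small(item1) THEN open(item1)]. ⇒ new: open(item1).
[4] (2) [IF open(item1) THEN green(item1)]; (6) [IF open(item1) and stale(item1) THEN bird(item1)]. ⇒ new: green(item1), bird(item1).
[5] (1) [IF hot(item1) and bird(item1) THEN metal(item1)]; (5) [IF bird(item1) and has_feathers(item1) THEN cold(item1)]. ⇒ new: metal(item1), cold(item1).
Derived: cold(item1) (round 5), metal(item1) (round 5), green(item1) (round 4), bird(item1) (round 4). approved(item1) never appears in any round.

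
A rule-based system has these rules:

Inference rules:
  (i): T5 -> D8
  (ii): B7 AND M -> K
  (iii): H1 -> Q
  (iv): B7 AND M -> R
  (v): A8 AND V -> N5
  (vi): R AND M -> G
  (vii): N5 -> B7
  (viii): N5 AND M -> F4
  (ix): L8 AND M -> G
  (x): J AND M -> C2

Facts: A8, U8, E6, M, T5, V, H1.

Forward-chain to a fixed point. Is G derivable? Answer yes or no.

yes

Round 1: (i) [T5 -> D8]; (iii) [H1 -> Q]; (v) [A8 AND V -> N5]. New: D8, Q, N5.
Round 2: (vii) [N5 -> B7]; (viii) [N5 AND M -> F4]. New: B7, F4.
Round 3: (ii) [B7 AND M -> K]; (iv) [B7 AND M -> R]. New: K, R.
Round 4: (vi) [R AND M -> G]. New: G.
G appears in round 4, so it is derivable.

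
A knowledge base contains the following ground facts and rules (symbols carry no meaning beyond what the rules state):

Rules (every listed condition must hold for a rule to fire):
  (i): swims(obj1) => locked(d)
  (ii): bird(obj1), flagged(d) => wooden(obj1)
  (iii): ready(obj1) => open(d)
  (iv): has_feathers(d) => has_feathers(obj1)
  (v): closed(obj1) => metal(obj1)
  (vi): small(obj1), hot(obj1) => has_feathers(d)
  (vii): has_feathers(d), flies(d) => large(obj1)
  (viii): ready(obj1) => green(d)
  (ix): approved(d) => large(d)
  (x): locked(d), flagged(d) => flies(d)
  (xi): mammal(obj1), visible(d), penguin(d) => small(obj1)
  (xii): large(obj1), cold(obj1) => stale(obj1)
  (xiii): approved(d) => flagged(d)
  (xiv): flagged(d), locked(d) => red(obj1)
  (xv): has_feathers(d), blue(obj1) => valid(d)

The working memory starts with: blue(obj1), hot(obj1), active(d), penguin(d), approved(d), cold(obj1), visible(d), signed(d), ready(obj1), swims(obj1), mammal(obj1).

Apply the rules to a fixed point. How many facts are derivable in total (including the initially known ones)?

24

Round 1 fires (i), (iii), (viii), (ix), (xi), (xiii), giving locked(d), open(d), green(d), large(d), small(obj1), flagged(d).
Round 2 fires (vi), (x), (xiv), giving has_feathers(d), flies(d), red(obj1).
Round 3 fires (iv), (vii), (xv), giving has_feathers(obj1), large(obj1), valid(d).
Round 4 fires (xii), giving stale(obj1).
Closure: {active(d), approved(d), blue(obj1), cold(obj1), flagged(d), flies(d), green(d), has_feathers(d), has_feathers(obj1), hot(obj1), large(d), large(obj1), locked(d), mammal(obj1), open(d), penguin(d), ready(obj1), red(obj1), signed(d), small(obj1), stale(obj1), swims(obj1), valid(d), visible(d)} — 24 facts.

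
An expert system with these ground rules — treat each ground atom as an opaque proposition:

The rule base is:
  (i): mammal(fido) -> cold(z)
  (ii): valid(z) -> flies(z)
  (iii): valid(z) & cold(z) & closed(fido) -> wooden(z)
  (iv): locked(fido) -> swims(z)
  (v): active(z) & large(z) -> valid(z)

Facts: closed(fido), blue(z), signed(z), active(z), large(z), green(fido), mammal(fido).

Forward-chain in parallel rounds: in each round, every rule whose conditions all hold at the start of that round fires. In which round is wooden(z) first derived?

2

[1] (i) [mammal(fido) -> cold(z)]; (v) [active(z) & large(z) -> valid(z)]. ⇒ new: cold(z), valid(z).
[2] (ii) [valid(z) -> flies(z)]; (iii) [valid(z) & cold(z) & closed(fido) -> wooden(z)]. ⇒ new: flies(z), wooden(z).
wooden(z) first appears in round 2.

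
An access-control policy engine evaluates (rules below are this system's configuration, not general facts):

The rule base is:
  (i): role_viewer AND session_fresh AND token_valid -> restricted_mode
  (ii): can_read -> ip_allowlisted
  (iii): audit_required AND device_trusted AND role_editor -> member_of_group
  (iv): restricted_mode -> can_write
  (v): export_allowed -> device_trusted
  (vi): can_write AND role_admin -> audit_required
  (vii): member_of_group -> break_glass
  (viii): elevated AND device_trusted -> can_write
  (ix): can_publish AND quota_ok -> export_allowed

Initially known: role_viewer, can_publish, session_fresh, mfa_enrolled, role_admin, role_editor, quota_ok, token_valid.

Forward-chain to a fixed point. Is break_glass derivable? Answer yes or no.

yes

Round 1: (i) [role_viewer AND session_fresh AND token_valid -> restricted_mode]; (ix) [can_publish AND quota_ok -> export_allowed]. New: restricted_mode, export_allowed.
Round 2: (iv) [restricted_mode -> can_write]; (v) [export_allowed -> device_trusted]. New: can_write, device_trusted.
Round 3: (vi) [can_write AND role_admin -> audit_required]. New: audit_required.
Round 4: (iii) [audit_required AND device_trusted AND role_editor -> member_of_group]. New: member_of_group.
Round 5: (vii) [member_of_group -> break_glass]. New: break_glass.
break_glass appears in round 5, so it is derivable.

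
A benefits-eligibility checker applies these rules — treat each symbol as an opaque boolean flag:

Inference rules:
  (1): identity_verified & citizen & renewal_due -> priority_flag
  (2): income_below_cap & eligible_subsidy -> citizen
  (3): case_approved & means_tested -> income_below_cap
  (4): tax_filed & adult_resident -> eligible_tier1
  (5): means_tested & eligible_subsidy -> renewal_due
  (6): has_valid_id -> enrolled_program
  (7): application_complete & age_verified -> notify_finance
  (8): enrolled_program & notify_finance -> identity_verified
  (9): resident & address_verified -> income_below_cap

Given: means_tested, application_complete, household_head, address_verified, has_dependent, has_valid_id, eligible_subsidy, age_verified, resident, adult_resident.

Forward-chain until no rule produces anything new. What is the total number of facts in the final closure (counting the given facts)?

Round 1: (5) [means_tested & eligible_subsidy -> renewal_due]; (6) [has_valid_id -> enrolled_program]; (7) [application_complete & age_verified -> notify_finance]; (9) [resident & address_verified -> income_below_cap]. New: renewal_due, enrolled_program, notify_finance, income_below_cap.
Round 2: (2) [income_below_cap & eligible_subsidy -> citizen]; (8) [enrolled_program & notify_finance -> identity_verified]. New: citizen, identity_verified.
Round 3: (1) [identity_verified & citizen & renewal_due -> priority_flag]. New: priority_flag.
Closure: {address_verified, adult_resident, age_verified, application_complete, citizen, eligible_subsidy, enrolled_program, has_dependent, has_valid_id, household_head, identity_verified, income_below_cap, means_tested, notify_finance, priority_flag, renewal_due, resident} — 17 facts.

17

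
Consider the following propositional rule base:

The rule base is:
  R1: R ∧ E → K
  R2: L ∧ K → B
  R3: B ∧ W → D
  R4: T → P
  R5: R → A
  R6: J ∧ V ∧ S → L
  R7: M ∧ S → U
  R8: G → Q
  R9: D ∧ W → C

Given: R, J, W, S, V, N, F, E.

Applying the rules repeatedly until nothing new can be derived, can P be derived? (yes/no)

[1] R1 [R ∧ E → K]; R5 [R → A]; R6 [J ∧ V ∧ S → L]. ⇒ new: K, A, L.
[2] R2 [L ∧ K → B]. ⇒ new: B.
[3] R3 [B ∧ W → D]. ⇒ new: D.
[4] R9 [D ∧ W → C]. ⇒ new: C.
Fixed point reached. P is concluded only by R4; R4 needs T (never derived).

no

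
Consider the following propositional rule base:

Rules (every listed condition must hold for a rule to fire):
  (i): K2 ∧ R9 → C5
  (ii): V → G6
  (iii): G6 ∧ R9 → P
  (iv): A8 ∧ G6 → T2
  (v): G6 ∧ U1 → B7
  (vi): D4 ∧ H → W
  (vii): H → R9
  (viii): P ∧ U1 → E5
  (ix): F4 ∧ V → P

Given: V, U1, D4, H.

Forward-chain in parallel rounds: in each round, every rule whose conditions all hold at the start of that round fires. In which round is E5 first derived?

Round 1: (ii) [V → G6]; (vi) [D4 ∧ H → W]; (vii) [H → R9]. Adds G6, W, R9.
Round 2: (iii) [G6 ∧ R9 → P]; (v) [G6 ∧ U1 → B7]. Adds P, B7.
Round 3: (viii) [P ∧ U1 → E5]. Adds E5.
E5 first appears in round 3.

3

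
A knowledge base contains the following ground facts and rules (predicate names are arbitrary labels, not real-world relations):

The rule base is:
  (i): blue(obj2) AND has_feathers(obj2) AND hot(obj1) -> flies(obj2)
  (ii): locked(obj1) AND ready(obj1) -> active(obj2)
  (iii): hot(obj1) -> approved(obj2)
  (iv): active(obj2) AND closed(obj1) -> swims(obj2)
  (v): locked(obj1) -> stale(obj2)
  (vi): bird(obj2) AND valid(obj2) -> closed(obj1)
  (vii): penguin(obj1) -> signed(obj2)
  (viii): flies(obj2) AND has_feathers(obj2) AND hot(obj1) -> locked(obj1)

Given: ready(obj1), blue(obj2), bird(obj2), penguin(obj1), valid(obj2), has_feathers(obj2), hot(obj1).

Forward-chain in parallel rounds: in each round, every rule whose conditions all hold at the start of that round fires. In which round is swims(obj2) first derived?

4

Round 1 — (i), (iii), (vi), (vii), derive flies(obj2), approved(obj2), closed(obj1), signed(obj2).
Round 2 — (viii), derive locked(obj1).
Round 3 — (ii), (v), derive active(obj2), stale(obj2).
Round 4 — (iv), derive swims(obj2).
swims(obj2) first appears in round 4.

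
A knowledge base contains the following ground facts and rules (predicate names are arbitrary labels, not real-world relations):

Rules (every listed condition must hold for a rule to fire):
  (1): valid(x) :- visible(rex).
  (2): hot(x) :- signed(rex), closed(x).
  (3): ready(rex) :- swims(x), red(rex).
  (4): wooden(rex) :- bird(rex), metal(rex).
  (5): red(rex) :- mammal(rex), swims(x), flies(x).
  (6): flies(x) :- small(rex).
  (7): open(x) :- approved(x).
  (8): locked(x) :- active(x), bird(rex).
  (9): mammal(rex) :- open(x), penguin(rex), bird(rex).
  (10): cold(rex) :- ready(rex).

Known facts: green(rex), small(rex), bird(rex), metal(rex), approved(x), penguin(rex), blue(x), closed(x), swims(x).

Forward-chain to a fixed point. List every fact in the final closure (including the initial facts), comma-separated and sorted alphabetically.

[1] (4) [wooden(rex) :- bird(rex), metal(rex).]; (6) [flies(x) :- small(rex).]; (7) [open(x) :- approved(x).]. ⇒ new: wooden(rex), flies(x), open(x).
[2] (9) [mammal(rex) :- open(x), penguin(rex), bird(rex).]. ⇒ new: mammal(rex).
[3] (5) [red(rex) :- mammal(rex), swims(x), flies(x).]. ⇒ new: red(rex).
[4] (3) [ready(rex) :- swims(x), red(rex).]. ⇒ new: ready(rex).
[5] (10) [cold(rex) :- ready(rex).]. ⇒ new: cold(rex).

approved(x), bird(rex), blue(x), closed(x), cold(rex), flies(x), green(rex), mammal(rex), metal(rex), open(x), penguin(rex), ready(rex), red(rex), small(rex), swims(x), wooden(rex)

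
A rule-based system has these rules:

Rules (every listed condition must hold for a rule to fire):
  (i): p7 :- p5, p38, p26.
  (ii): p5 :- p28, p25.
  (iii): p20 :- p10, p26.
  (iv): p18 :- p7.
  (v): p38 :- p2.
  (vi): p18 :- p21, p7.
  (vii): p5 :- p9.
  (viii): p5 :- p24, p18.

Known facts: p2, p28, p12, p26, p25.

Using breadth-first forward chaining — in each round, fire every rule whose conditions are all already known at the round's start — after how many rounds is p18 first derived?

Round 1 — (ii), (v), derive p5, p38.
Round 2 — (i), derive p7.
Round 3 — (iv), derive p18.
p18 first appears in round 3.

3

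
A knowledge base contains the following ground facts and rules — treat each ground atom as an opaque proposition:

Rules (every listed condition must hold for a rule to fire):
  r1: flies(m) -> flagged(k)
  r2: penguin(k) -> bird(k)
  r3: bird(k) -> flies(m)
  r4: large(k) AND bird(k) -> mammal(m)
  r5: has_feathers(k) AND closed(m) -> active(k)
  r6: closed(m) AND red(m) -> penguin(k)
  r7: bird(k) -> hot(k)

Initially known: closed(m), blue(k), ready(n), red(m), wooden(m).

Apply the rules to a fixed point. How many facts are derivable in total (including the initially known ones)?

Round 1 — r6, derive penguin(k).
Round 2 — r2, derive bird(k).
Round 3 — r3, r7, derive flies(m), hot(k).
Round 4 — r1, derive flagged(k).
Closure: {bird(k), blue(k), closed(m), flagged(k), flies(m), hot(k), penguin(k), ready(n), red(m), wooden(m)} — 10 facts.

10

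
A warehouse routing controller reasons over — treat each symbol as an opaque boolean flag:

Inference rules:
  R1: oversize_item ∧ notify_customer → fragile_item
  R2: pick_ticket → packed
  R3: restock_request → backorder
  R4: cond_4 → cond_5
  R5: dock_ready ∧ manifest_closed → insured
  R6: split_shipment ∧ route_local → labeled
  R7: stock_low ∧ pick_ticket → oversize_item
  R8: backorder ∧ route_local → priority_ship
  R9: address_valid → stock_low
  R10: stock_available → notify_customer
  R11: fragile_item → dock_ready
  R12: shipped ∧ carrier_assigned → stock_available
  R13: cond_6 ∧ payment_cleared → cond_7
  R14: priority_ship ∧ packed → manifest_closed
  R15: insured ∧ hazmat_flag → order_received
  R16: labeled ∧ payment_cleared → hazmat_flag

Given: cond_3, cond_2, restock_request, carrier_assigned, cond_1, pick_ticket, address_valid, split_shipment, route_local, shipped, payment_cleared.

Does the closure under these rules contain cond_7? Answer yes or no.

no

Round 1 fires R2, R3, R6, R9, R12, giving packed, backorder, labeled, stock_low, stock_available.
Round 2 fires R7, R8, R10, R16, giving oversize_item, priority_ship, notify_customer, hazmat_flag.
Round 3 fires R1, R14, giving fragile_item, manifest_closed.
Round 4 fires R11, giving dock_ready.
Round 5 fires R5, giving insured.
Round 6 fires R15, giving order_received.
Fixed point reached. cond_7 is concluded only by R13; R13 needs cond_6 (never derived).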